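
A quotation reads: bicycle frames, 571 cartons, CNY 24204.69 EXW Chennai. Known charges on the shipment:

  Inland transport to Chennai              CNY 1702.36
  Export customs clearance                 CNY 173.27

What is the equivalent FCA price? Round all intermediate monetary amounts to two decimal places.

FCA price: CNY 26080.32

From EXW to FCA, the seller additionally bears: inland to port, export clearance.
FCA price = 24204.69 + 1702.36 + 173.27 = 26080.32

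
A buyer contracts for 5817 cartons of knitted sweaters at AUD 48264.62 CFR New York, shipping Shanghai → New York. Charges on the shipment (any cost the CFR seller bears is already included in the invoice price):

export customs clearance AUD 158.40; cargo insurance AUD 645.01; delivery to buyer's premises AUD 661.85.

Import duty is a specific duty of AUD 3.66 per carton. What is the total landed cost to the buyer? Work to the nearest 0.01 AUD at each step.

CFR: the seller pays costs through ocean freight to the destination port, but not insurance.
Already in the invoice (seller's account under CFR): export clearance — exclude.
CIF value = CFR price + insurance = 48264.62 + 645.01 = 48909.63
Import duty = 5817 × 3.66 = 21290.22
Buyer bears: insurance 645.01 + delivery 661.85 + duty 21290.22 = 22597.08
Landed cost = invoice 48264.62 + 22597.08 = 70861.70

Total landed cost: AUD 70861.70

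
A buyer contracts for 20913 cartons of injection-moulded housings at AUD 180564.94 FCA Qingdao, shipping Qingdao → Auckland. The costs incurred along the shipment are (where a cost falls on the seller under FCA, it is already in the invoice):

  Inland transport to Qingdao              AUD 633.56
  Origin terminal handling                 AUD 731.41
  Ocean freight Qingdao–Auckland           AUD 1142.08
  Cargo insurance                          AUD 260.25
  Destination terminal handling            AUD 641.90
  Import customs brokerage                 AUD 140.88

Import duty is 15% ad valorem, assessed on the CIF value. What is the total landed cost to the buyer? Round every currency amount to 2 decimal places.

Total landed cost: AUD 210886.26

FCA: the seller delivers export-cleared goods to the carrier; the buyer bears costs from that point.
Already in the invoice (seller's account under FCA): inland to port — exclude.
CIF value = FCA price + origin terminal + freight + insurance = 180564.94 + 731.41 + 1142.08 + 260.25 = 182698.68
Import duty = 182698.68 × 15% = 27404.80
Buyer bears: origin terminal 731.41 + freight 1142.08 + insurance 260.25 + destination terminal 641.90 + brokerage 140.88 + duty 27404.80 = 30321.32
Landed cost = invoice 180564.94 + 30321.32 = 210886.26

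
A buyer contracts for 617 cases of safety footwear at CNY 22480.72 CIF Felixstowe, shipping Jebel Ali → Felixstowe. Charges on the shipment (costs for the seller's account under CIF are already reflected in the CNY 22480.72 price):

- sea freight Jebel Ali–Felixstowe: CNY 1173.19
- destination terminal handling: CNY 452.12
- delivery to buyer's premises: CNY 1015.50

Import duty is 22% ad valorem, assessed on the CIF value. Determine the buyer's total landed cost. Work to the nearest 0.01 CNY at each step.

Total landed cost: CNY 28894.10

CIF: the seller pays costs through ocean freight and marine insurance to the destination port.
Already in the invoice (seller's account under CIF): freight — exclude.
The CIF price already equals the CIF value: 22480.72
Import duty = 22480.72 × 22% = 4945.76
Buyer bears: destination terminal 452.12 + delivery 1015.50 + duty 4945.76 = 6413.38
Landed cost = invoice 22480.72 + 6413.38 = 28894.10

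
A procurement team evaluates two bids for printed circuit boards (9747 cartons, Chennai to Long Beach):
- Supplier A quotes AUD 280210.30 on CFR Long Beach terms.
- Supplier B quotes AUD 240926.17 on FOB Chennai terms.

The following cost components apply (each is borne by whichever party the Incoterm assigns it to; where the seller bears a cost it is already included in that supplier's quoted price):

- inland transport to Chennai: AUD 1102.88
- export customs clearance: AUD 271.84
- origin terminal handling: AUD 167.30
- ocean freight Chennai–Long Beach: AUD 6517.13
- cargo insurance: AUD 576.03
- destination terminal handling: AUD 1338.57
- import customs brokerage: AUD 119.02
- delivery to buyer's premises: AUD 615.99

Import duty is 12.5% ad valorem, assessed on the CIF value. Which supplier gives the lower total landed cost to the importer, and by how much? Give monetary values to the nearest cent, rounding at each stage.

Supplier B is cheaper by AUD 36862.87

Supplier A (CFR):
CIF value = CFR price + insurance = 280210.30 + 576.03 = 280786.33
Import duty = 280786.33 × 12.5% = 35098.29
Buyer bears (A): 576.03 + 1338.57 + 119.02 + 615.99 = 2649.61
Landed cost (A) = invoice 280210.30 + 2649.61 + duty 35098.29 = 317958.20
Supplier B (FOB):
CIF value = FOB price + freight + insurance = 240926.17 + 6517.13 + 576.03 = 248019.33
Import duty = 248019.33 × 12.5% = 31002.42
Buyer bears (B): 6517.13 + 576.03 + 1338.57 + 119.02 + 615.99 = 9166.74
Landed cost (B) = invoice 240926.17 + 9166.74 + duty 31002.42 = 281095.33
Difference = |317958.20 − 281095.33| = 36862.87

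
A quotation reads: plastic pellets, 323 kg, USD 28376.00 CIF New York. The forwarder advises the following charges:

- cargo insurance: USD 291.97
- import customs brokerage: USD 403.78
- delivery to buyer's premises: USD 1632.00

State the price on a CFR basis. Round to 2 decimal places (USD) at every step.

Not relevant to the conversion: brokerage, delivery — on the buyer under both terms; not part of either seller's price.
From CIF to CFR, the seller no longer bears: insurance.
CFR price = 28376.00 − 291.97 = 28084.03

CFR price: USD 28084.03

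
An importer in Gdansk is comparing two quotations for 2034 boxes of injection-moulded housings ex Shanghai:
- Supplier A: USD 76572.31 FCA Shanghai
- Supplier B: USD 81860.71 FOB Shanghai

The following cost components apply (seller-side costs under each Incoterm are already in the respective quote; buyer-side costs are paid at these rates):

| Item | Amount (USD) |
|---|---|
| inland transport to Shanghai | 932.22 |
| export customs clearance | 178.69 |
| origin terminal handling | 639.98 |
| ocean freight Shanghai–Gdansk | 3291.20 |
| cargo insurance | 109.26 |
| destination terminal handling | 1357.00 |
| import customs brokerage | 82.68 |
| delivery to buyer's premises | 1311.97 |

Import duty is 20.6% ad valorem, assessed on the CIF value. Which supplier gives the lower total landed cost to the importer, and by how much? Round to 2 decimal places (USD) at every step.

Supplier A (FCA):
CIF value = FCA price + origin terminal + freight + insurance = 76572.31 + 639.98 + 3291.20 + 109.26 = 80612.75
Import duty = 80612.75 × 20.6% = 16606.23
Buyer bears (A): 639.98 + 3291.20 + 109.26 + 1357.00 + 82.68 + 1311.97 = 6792.09
Landed cost (A) = invoice 76572.31 + 6792.09 + duty 16606.23 = 99970.63
Supplier B (FOB):
CIF value = FOB price + freight + insurance = 81860.71 + 3291.20 + 109.26 = 85261.17
Import duty = 85261.17 × 20.6% = 17563.80
Buyer bears (B): 3291.20 + 109.26 + 1357.00 + 82.68 + 1311.97 = 6152.11
Landed cost (B) = invoice 81860.71 + 6152.11 + duty 17563.80 = 105576.62
Difference = |99970.63 − 105576.62| = 5605.99

Supplier A is cheaper by USD 5605.99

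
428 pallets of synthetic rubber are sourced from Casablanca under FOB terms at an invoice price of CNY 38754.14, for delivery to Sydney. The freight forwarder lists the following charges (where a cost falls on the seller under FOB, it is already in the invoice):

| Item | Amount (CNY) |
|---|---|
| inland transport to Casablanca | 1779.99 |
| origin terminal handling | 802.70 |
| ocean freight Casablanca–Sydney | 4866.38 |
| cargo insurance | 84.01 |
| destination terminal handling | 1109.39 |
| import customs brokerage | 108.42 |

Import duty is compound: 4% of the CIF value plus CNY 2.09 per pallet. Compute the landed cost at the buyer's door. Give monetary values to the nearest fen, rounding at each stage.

Total landed cost: CNY 47565.04

FOB: the seller bears costs until goods are on board at the origin port; the buyer bears freight, insurance and all costs thereafter.
Already in the invoice (seller's account under FOB): inland to port, origin terminal — exclude.
CIF value = FOB price + freight + insurance = 38754.14 + 4866.38 + 84.01 = 43704.53
Ad valorem component: 43704.53 × 4% = 1748.18
Specific component: 428 × 2.09 = 894.52
Import duty = 1748.18 + 894.52 = 2642.70
Buyer bears: freight 4866.38 + insurance 84.01 + destination terminal 1109.39 + brokerage 108.42 + duty 2642.70 = 8810.90
Landed cost = invoice 38754.14 + 8810.90 = 47565.04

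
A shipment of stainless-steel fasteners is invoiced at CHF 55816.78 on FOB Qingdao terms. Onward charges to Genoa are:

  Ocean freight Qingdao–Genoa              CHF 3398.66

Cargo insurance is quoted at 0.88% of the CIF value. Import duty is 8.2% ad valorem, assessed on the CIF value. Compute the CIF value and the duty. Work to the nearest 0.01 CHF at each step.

CIF value: CHF 59741.16; import duty: CHF 4898.78

Let C be the CIF value. C = FOB price + freight + 0.88% × C
C − 0.88% × C = 55816.78 + 3398.66
0.9912 × C = 59215.44
C = 59215.44 / 0.9912 = 59741.16
Insurance premium = 0.88% × 59741.16 = 525.72
Import duty = 59741.16 × 8.2% = 4898.78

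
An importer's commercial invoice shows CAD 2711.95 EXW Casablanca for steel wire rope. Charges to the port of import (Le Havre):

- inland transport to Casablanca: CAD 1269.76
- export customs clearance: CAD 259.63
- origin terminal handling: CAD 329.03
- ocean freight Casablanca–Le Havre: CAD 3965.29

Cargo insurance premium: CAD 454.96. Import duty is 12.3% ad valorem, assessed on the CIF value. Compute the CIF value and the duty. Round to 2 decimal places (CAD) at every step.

CIF value: CAD 8990.62; import duty: CAD 1105.85

CIF = EXW price + pre-shipment costs + freight + insurance
CIF = 2711.95 + 1269.76 + 259.63 + 329.03 + 3965.29 + 454.96 = 8990.62
Import duty = 8990.62 × 12.3% = 1105.85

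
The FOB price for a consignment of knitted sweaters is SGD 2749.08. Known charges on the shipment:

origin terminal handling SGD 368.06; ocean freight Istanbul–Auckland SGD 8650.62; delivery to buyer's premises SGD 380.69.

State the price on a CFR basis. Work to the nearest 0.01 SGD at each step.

CFR price: SGD 11399.70

Not relevant to the conversion: origin terminal — on the seller under both FOB and CFR; already in the FOB price and stays in the CFR price. delivery — on the buyer under both terms; not part of either seller's price.
From FOB to CFR, the seller additionally bears: freight.
CFR price = 2749.08 + 8650.62 = 11399.70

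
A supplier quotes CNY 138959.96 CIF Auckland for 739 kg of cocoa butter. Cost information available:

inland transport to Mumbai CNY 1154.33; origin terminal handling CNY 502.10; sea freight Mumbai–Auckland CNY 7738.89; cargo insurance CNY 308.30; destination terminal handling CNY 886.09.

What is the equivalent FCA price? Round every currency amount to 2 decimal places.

FCA price: CNY 130410.67

Not relevant to the conversion: inland to port — on the seller under both CIF and FCA; already in the CIF price and stays in the FCA price. destination terminal — on the buyer under both terms; not part of either seller's price.
From CIF to FCA, the seller no longer bears: origin terminal, freight, insurance.
FCA price = 138959.96 − 502.10 − 7738.89 − 308.30 = 130410.67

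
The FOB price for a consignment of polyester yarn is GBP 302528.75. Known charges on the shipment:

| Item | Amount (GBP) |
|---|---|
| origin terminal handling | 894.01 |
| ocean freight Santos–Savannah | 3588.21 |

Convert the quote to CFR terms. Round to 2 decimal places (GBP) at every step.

Not relevant to the conversion: origin terminal — on the seller under both FOB and CFR; already in the FOB price and stays in the CFR price.
From FOB to CFR, the seller additionally bears: freight.
CFR price = 302528.75 + 3588.21 = 306116.96

CFR price: GBP 306116.96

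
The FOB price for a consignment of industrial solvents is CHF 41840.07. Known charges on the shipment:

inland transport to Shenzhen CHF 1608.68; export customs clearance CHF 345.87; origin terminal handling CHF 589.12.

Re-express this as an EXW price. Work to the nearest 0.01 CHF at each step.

From FOB to EXW, the seller no longer bears: inland to port, export clearance, origin terminal.
EXW price = 41840.07 − 1608.68 − 345.87 − 589.12 = 39296.40

EXW price: CHF 39296.40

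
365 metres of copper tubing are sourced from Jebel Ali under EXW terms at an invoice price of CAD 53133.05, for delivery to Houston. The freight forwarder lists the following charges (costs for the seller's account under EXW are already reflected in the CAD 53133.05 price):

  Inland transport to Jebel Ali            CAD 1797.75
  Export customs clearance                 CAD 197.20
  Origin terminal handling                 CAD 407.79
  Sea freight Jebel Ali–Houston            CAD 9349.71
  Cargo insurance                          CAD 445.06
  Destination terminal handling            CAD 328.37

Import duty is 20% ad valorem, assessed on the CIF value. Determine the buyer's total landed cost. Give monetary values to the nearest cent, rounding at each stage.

EXW: the seller makes goods available at their premises; the buyer bears all onward costs.
CIF value = EXW price + inland to port + export clearance + origin terminal + freight + insurance = 53133.05 + 1797.75 + 197.20 + 407.79 + 9349.71 + 445.06 = 65330.56
Import duty = 65330.56 × 20% = 13066.11
Buyer bears: inland to port 1797.75 + export clearance 197.20 + origin terminal 407.79 + freight 9349.71 + insurance 445.06 + destination terminal 328.37 + duty 13066.11 = 25591.99
Landed cost = invoice 53133.05 + 25591.99 = 78725.04

Total landed cost: CAD 78725.04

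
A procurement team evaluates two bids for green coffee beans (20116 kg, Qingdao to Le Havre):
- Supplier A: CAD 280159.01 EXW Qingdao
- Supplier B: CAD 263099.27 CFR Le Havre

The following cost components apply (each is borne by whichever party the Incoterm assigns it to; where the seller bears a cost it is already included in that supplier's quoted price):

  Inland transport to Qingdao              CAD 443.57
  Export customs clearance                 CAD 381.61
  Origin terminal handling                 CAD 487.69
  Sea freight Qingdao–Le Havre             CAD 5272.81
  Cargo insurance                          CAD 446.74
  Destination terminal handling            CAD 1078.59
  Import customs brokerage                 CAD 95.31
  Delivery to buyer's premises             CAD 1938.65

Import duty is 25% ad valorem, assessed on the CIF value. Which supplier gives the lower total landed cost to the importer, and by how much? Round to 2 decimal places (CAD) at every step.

Supplier A (EXW):
CIF value = EXW price + inland to port + export clearance + origin terminal + freight + insurance = 280159.01 + 443.57 + 381.61 + 487.69 + 5272.81 + 446.74 = 287191.43
Import duty = 287191.43 × 25% = 71797.86
Buyer bears (A): 443.57 + 381.61 + 487.69 + 5272.81 + 446.74 + 1078.59 + 95.31 + 1938.65 = 10144.97
Landed cost (A) = invoice 280159.01 + 10144.97 + duty 71797.86 = 362101.84
Supplier B (CFR):
CIF value = CFR price + insurance = 263099.27 + 446.74 = 263546.01
Import duty = 263546.01 × 25% = 65886.50
Buyer bears (B): 446.74 + 1078.59 + 95.31 + 1938.65 = 3559.29
Landed cost (B) = invoice 263099.27 + 3559.29 + duty 65886.50 = 332545.06
Difference = |362101.84 − 332545.06| = 29556.78

Supplier B is cheaper by CAD 29556.78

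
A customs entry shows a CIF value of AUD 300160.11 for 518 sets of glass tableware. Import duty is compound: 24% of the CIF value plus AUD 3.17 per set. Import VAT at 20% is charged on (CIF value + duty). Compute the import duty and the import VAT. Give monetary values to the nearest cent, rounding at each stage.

Import duty: AUD 73680.49; import VAT: AUD 74768.12

Ad valorem component: 300160.11 × 24% = 72038.43
Specific component: 518 × 3.17 = 1642.06
Import duty = 72038.43 + 1642.06 = 73680.49
VAT base = CIF + duty = 300160.11 + 73680.49 = 373840.60
Import VAT = 373840.60 × 20% = 74768.12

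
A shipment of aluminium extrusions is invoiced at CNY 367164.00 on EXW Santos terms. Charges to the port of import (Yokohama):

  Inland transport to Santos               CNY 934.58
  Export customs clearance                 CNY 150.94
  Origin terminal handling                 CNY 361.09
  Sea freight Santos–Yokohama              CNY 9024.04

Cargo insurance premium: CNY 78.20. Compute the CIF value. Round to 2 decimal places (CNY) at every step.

CIF = EXW price + pre-shipment costs + freight + insurance
CIF = 367164.00 + 934.58 + 150.94 + 361.09 + 9024.04 + 78.20 = 377712.85

CIF value: CNY 377712.85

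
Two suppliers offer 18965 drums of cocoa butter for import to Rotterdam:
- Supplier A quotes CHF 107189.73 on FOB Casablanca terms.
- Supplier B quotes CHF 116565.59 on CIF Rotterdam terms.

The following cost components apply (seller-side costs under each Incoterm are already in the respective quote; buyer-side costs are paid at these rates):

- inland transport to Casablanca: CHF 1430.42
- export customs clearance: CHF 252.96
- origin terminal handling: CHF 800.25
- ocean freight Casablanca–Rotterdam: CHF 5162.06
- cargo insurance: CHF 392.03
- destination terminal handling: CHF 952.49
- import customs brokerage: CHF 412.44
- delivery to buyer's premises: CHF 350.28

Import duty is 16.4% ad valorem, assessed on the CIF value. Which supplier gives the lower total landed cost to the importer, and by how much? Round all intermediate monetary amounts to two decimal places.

Supplier A is cheaper by CHF 4448.54

Supplier A (FOB):
CIF value = FOB price + freight + insurance = 107189.73 + 5162.06 + 392.03 = 112743.82
Import duty = 112743.82 × 16.4% = 18489.99
Buyer bears (A): 5162.06 + 392.03 + 952.49 + 412.44 + 350.28 = 7269.30
Landed cost (A) = invoice 107189.73 + 7269.30 + duty 18489.99 = 132949.02
Supplier B (CIF):
The CIF price already equals the CIF value: 116565.59
Import duty = 116565.59 × 16.4% = 19116.76
Buyer bears (B): 952.49 + 412.44 + 350.28 = 1715.21
Landed cost (B) = invoice 116565.59 + 1715.21 + duty 19116.76 = 137397.56
Difference = |132949.02 − 137397.56| = 4448.54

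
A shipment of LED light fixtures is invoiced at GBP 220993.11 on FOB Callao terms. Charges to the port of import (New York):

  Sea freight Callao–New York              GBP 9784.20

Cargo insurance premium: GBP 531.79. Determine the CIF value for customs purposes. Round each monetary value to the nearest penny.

CIF = FOB price + freight + insurance
CIF = 220993.11 + 9784.20 + 531.79 = 231309.10

CIF value: GBP 231309.10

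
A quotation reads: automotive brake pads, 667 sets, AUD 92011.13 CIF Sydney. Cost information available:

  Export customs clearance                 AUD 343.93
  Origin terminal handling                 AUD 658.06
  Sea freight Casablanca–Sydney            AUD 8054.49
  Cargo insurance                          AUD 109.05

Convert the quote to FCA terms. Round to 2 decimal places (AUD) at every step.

FCA price: AUD 83189.53

Not relevant to the conversion: export clearance — on the seller under both CIF and FCA; already in the CIF price and stays in the FCA price.
From CIF to FCA, the seller no longer bears: origin terminal, freight, insurance.
FCA price = 92011.13 − 658.06 − 8054.49 − 109.05 = 83189.53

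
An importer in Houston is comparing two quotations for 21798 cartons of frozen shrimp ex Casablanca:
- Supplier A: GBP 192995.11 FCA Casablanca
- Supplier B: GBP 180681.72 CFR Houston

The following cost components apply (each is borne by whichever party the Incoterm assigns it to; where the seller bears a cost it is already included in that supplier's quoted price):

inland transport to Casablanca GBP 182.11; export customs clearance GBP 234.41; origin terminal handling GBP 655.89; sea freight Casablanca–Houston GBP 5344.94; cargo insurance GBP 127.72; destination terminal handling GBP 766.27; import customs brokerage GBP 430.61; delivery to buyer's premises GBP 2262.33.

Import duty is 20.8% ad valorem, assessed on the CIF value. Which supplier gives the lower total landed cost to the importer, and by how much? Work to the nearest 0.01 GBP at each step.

Supplier B is cheaper by GBP 22123.58

Supplier A (FCA):
CIF value = FCA price + origin terminal + freight + insurance = 192995.11 + 655.89 + 5344.94 + 127.72 = 199123.66
Import duty = 199123.66 × 20.8% = 41417.72
Buyer bears (A): 655.89 + 5344.94 + 127.72 + 766.27 + 430.61 + 2262.33 = 9587.76
Landed cost (A) = invoice 192995.11 + 9587.76 + duty 41417.72 = 244000.59
Supplier B (CFR):
CIF value = CFR price + insurance = 180681.72 + 127.72 = 180809.44
Import duty = 180809.44 × 20.8% = 37608.36
Buyer bears (B): 127.72 + 766.27 + 430.61 + 2262.33 = 3586.93
Landed cost (B) = invoice 180681.72 + 3586.93 + duty 37608.36 = 221877.01
Difference = |244000.59 − 221877.01| = 22123.58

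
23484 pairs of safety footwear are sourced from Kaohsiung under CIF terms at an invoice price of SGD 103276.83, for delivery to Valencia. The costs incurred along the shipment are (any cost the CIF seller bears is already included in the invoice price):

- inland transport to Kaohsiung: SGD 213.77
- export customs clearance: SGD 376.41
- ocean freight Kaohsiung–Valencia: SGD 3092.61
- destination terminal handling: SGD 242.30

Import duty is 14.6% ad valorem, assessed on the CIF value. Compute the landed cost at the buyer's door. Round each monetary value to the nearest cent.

CIF: the seller pays costs through ocean freight and marine insurance to the destination port.
Already in the invoice (seller's account under CIF): inland to port, export clearance, freight — exclude.
The CIF price already equals the CIF value: 103276.83
Import duty = 103276.83 × 14.6% = 15078.42
Buyer bears: destination terminal 242.30 + duty 15078.42 = 15320.72
Landed cost = invoice 103276.83 + 15320.72 = 118597.55

Total landed cost: SGD 118597.55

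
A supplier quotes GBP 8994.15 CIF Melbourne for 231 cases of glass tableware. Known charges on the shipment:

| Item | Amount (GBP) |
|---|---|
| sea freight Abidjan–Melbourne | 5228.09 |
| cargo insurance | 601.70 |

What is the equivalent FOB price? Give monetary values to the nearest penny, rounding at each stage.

From CIF to FOB, the seller no longer bears: freight, insurance.
FOB price = 8994.15 − 5228.09 − 601.70 = 3164.36

FOB price: GBP 3164.36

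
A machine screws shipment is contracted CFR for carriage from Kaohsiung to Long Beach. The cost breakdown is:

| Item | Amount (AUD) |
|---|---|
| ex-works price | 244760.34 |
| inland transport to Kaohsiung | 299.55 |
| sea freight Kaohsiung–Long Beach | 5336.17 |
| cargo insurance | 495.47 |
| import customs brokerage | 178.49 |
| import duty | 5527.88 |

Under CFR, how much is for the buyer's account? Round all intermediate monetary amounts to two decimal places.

CFR: the seller pays costs through ocean freight to the destination port, but not insurance.
Seller's account: goods 244760.34 + inland to port 299.55 + freight 5336.17 = 250396.06
Buyer's account: insurance 495.47 + brokerage 178.49 + duty 5527.88 = 6201.84

Buyer's account: AUD 6201.84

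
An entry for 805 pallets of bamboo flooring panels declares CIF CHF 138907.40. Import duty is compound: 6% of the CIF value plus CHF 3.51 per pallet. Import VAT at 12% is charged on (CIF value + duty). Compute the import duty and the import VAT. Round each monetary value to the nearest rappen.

Import duty: CHF 11159.99; import VAT: CHF 18008.09

Ad valorem component: 138907.40 × 6% = 8334.44
Specific component: 805 × 3.51 = 2825.55
Import duty = 8334.44 + 2825.55 = 11159.99
VAT base = CIF + duty = 138907.40 + 11159.99 = 150067.39
Import VAT = 150067.39 × 12% = 18008.09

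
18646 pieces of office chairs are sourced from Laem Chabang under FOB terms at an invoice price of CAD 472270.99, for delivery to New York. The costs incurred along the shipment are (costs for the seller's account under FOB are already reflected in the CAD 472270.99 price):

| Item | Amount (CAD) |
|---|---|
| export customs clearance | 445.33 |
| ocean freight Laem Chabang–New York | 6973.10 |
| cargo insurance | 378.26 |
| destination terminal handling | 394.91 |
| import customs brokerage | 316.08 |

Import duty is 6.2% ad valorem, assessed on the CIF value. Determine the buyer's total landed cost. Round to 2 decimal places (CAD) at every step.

Total landed cost: CAD 510069.93

FOB: the seller bears costs until goods are on board at the origin port; the buyer bears freight, insurance and all costs thereafter.
Already in the invoice (seller's account under FOB): export clearance — exclude.
CIF value = FOB price + freight + insurance = 472270.99 + 6973.10 + 378.26 = 479622.35
Import duty = 479622.35 × 6.2% = 29736.59
Buyer bears: freight 6973.10 + insurance 378.26 + destination terminal 394.91 + brokerage 316.08 + duty 29736.59 = 37798.94
Landed cost = invoice 472270.99 + 37798.94 = 510069.93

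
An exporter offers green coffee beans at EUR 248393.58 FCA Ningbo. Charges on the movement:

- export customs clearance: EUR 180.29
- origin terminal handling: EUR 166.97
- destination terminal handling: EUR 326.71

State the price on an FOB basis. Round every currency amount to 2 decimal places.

FOB price: EUR 248560.55

Not relevant to the conversion: export clearance — on the seller under both FCA and FOB; already in the FCA price and stays in the FOB price. destination terminal — on the buyer under both terms; not part of either seller's price.
From FCA to FOB, the seller additionally bears: origin terminal.
FOB price = 248393.58 + 166.97 = 248560.55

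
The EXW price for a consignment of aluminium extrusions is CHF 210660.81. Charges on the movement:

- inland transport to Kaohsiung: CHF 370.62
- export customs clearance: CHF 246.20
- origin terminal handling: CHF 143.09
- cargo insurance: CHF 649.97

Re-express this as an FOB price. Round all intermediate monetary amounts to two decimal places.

Not relevant to the conversion: insurance — on the buyer under both terms; not part of either seller's price.
From EXW to FOB, the seller additionally bears: inland to port, export clearance, origin terminal.
FOB price = 210660.81 + 370.62 + 246.20 + 143.09 = 211420.72

FOB price: CHF 211420.72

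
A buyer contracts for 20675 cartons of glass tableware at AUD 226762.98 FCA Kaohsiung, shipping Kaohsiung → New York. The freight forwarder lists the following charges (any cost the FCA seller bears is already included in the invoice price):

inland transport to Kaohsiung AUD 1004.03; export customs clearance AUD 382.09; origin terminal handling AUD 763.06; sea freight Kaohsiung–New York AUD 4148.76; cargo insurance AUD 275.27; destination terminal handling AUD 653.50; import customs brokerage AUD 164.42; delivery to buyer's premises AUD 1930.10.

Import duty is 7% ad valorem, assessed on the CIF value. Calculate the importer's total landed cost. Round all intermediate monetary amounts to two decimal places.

FCA: the seller delivers export-cleared goods to the carrier; the buyer bears costs from that point.
Already in the invoice (seller's account under FCA): inland to port, export clearance — exclude.
CIF value = FCA price + origin terminal + freight + insurance = 226762.98 + 763.06 + 4148.76 + 275.27 = 231950.07
Import duty = 231950.07 × 7% = 16236.50
Buyer bears: origin terminal 763.06 + freight 4148.76 + insurance 275.27 + destination terminal 653.50 + brokerage 164.42 + delivery 1930.10 + duty 16236.50 = 24171.61
Landed cost = invoice 226762.98 + 24171.61 = 250934.59

Total landed cost: AUD 250934.59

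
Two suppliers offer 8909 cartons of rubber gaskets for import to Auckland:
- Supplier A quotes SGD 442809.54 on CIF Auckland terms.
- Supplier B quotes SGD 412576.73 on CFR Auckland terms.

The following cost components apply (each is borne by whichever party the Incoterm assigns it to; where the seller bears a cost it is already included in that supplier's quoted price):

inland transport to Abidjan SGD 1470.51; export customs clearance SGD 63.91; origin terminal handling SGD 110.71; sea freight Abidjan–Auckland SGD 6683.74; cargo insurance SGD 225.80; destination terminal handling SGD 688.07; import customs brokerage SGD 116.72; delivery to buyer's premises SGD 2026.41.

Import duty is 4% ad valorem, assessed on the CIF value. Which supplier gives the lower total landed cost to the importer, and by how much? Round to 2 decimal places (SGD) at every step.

Supplier A (CIF):
The CIF price already equals the CIF value: 442809.54
Import duty = 442809.54 × 4% = 17712.38
Buyer bears (A): 688.07 + 116.72 + 2026.41 = 2831.20
Landed cost (A) = invoice 442809.54 + 2831.20 + duty 17712.38 = 463353.12
Supplier B (CFR):
CIF value = CFR price + insurance = 412576.73 + 225.80 = 412802.53
Import duty = 412802.53 × 4% = 16512.10
Buyer bears (B): 225.80 + 688.07 + 116.72 + 2026.41 = 3057.00
Landed cost (B) = invoice 412576.73 + 3057.00 + duty 16512.10 = 432145.83
Difference = |463353.12 − 432145.83| = 31207.29

Supplier B is cheaper by SGD 31207.29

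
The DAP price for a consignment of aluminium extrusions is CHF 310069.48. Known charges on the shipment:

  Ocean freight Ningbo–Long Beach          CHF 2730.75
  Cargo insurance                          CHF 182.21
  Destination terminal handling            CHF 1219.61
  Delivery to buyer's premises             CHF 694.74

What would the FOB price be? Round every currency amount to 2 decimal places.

FOB price: CHF 305242.17

From DAP to FOB, the seller no longer bears: freight, insurance, destination terminal, delivery.
FOB price = 310069.48 − 2730.75 − 182.21 − 1219.61 − 694.74 = 305242.17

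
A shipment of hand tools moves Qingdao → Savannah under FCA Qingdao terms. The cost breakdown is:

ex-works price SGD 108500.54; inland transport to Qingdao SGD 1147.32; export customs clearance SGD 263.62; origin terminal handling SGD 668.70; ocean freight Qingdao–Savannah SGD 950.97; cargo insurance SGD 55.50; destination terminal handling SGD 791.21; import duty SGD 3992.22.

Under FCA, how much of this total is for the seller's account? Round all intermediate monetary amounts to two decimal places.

Seller's account: SGD 109911.48

FCA: the seller delivers export-cleared goods to the carrier; the buyer bears costs from that point.
Seller's account: goods 108500.54 + inland to port 1147.32 + export clearance 263.62 = 109911.48
Buyer's account: origin terminal 668.70 + freight 950.97 + insurance 55.50 + destination terminal 791.21 + duty 3992.22 = 6458.60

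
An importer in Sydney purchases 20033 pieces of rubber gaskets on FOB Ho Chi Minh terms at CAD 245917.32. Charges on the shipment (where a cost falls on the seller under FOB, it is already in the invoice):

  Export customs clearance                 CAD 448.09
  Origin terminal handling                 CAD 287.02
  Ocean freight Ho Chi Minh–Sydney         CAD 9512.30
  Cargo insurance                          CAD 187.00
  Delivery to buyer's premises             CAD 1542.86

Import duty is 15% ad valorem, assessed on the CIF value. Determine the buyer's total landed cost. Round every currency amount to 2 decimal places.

FOB: the seller bears costs until goods are on board at the origin port; the buyer bears freight, insurance and all costs thereafter.
Already in the invoice (seller's account under FOB): export clearance, origin terminal — exclude.
CIF value = FOB price + freight + insurance = 245917.32 + 9512.30 + 187.00 = 255616.62
Import duty = 255616.62 × 15% = 38342.49
Buyer bears: freight 9512.30 + insurance 187.00 + delivery 1542.86 + duty 38342.49 = 49584.65
Landed cost = invoice 245917.32 + 49584.65 = 295501.97

Total landed cost: CAD 295501.97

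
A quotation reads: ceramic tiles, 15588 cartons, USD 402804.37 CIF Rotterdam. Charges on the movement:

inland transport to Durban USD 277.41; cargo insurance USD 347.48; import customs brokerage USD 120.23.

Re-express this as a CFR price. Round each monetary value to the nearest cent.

CFR price: USD 402456.89

Not relevant to the conversion: inland to port — on the seller under both CIF and CFR; already in the CIF price and stays in the CFR price. brokerage — on the buyer under both terms; not part of either seller's price.
From CIF to CFR, the seller no longer bears: insurance.
CFR price = 402804.37 − 347.48 = 402456.89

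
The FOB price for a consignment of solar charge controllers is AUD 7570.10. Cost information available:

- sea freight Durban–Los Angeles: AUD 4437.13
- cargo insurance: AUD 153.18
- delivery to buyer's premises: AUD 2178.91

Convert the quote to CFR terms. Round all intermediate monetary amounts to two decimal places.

Not relevant to the conversion: insurance, delivery — on the buyer under both terms; not part of either seller's price.
From FOB to CFR, the seller additionally bears: freight.
CFR price = 7570.10 + 4437.13 = 12007.23

CFR price: AUD 12007.23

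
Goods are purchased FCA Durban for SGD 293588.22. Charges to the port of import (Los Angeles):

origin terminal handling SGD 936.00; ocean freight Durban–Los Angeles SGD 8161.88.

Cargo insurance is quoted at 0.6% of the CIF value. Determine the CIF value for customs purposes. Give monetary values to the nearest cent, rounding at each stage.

CIF value: SGD 304513.18

Let C be the CIF value. C = FCA price + pre-shipment costs + freight + 0.6% × C
C − 0.6% × C = 293588.22 + 936.00 + 8161.88
0.994 × C = 302686.10
C = 302686.10 / 0.994 = 304513.18
Insurance premium = 0.6% × 304513.18 = 1827.08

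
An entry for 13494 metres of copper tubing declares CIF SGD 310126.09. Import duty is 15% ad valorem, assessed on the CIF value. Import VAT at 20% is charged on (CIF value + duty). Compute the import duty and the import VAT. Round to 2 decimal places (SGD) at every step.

Import duty: SGD 46518.91; import VAT: SGD 71329.00

Import duty = 310126.09 × 15% = 46518.91
VAT base = CIF + duty = 310126.09 + 46518.91 = 356645.00
Import VAT = 356645.00 × 20% = 71329.00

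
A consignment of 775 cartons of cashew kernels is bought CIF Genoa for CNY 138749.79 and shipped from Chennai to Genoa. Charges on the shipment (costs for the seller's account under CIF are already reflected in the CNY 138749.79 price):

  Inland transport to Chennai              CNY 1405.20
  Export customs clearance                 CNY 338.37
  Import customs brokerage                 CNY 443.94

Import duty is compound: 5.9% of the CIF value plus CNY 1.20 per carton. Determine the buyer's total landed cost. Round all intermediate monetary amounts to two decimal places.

Total landed cost: CNY 148309.97

CIF: the seller pays costs through ocean freight and marine insurance to the destination port.
Already in the invoice (seller's account under CIF): inland to port, export clearance — exclude.
The CIF price already equals the CIF value: 138749.79
Ad valorem component: 138749.79 × 5.9% = 8186.24
Specific component: 775 × 1.20 = 930.00
Import duty = 8186.24 + 930.00 = 9116.24
Buyer bears: brokerage 443.94 + duty 9116.24 = 9560.18
Landed cost = invoice 138749.79 + 9560.18 = 148309.97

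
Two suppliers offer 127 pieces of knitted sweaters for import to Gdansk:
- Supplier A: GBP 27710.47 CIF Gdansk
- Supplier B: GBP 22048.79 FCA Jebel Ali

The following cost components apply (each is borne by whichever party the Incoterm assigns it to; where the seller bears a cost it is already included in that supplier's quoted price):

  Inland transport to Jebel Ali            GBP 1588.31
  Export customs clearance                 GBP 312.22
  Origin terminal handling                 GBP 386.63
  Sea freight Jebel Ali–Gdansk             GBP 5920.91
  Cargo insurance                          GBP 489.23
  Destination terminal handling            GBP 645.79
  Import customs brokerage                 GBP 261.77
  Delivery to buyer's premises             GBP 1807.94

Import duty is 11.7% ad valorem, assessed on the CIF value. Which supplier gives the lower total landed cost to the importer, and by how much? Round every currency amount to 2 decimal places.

Supplier A (CIF):
The CIF price already equals the CIF value: 27710.47
Import duty = 27710.47 × 11.7% = 3242.12
Buyer bears (A): 645.79 + 261.77 + 1807.94 = 2715.50
Landed cost (A) = invoice 27710.47 + 2715.50 + duty 3242.12 = 33668.09
Supplier B (FCA):
CIF value = FCA price + origin terminal + freight + insurance = 22048.79 + 386.63 + 5920.91 + 489.23 = 28845.56
Import duty = 28845.56 × 11.7% = 3374.93
Buyer bears (B): 386.63 + 5920.91 + 489.23 + 645.79 + 261.77 + 1807.94 = 9512.27
Landed cost (B) = invoice 22048.79 + 9512.27 + duty 3374.93 = 34935.99
Difference = |33668.09 − 34935.99| = 1267.90

Supplier A is cheaper by GBP 1267.90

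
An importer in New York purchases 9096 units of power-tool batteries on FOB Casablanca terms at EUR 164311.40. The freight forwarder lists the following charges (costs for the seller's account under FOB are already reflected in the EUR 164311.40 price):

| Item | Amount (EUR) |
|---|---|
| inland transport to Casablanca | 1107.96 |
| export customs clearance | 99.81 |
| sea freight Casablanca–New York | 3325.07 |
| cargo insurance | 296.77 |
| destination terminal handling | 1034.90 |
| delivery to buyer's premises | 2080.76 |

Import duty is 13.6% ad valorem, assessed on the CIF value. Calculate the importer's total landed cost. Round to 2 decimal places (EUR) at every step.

Total landed cost: EUR 193887.82

FOB: the seller bears costs until goods are on board at the origin port; the buyer bears freight, insurance and all costs thereafter.
Already in the invoice (seller's account under FOB): inland to port, export clearance — exclude.
CIF value = FOB price + freight + insurance = 164311.40 + 3325.07 + 296.77 = 167933.24
Import duty = 167933.24 × 13.6% = 22838.92
Buyer bears: freight 3325.07 + insurance 296.77 + destination terminal 1034.90 + delivery 2080.76 + duty 22838.92 = 29576.42
Landed cost = invoice 164311.40 + 29576.42 = 193887.82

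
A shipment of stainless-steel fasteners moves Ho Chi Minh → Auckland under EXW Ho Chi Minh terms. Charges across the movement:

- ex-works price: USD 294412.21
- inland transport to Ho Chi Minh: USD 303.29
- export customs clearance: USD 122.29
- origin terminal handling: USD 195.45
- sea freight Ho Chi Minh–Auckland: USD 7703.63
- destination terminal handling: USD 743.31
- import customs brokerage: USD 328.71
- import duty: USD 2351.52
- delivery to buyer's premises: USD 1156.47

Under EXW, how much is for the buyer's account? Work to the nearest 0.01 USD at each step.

Buyer's account: USD 12904.67

EXW: the seller makes goods available at their premises; the buyer bears all onward costs.
Seller's account: goods 294412.21 = 294412.21
Buyer's account: inland to port 303.29 + export clearance 122.29 + origin terminal 195.45 + freight 7703.63 + destination terminal 743.31 + brokerage 328.71 + duty 2351.52 + delivery 1156.47 = 12904.67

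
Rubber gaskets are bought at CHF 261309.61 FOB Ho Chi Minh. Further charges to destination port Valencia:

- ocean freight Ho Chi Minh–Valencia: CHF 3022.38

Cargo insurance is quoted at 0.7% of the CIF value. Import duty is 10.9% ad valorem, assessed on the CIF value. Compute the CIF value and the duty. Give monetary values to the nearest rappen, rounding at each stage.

Let C be the CIF value. C = FOB price + freight + 0.7% × C
C − 0.7% × C = 261309.61 + 3022.38
0.993 × C = 264331.99
C = 264331.99 / 0.993 = 266195.36
Insurance premium = 0.7% × 266195.36 = 1863.37
Import duty = 266195.36 × 10.9% = 29015.29

CIF value: CHF 266195.36; import duty: CHF 29015.29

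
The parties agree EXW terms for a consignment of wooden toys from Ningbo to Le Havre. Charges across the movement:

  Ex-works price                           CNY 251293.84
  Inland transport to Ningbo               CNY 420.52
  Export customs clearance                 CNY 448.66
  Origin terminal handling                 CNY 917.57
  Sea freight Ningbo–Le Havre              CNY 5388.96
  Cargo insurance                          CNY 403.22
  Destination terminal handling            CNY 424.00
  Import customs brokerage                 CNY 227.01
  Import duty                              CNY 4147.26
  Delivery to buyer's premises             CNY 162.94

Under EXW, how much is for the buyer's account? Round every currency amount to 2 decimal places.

Buyer's account: CNY 12540.14

EXW: the seller makes goods available at their premises; the buyer bears all onward costs.
Seller's account: goods 251293.84 = 251293.84
Buyer's account: inland to port 420.52 + export clearance 448.66 + origin terminal 917.57 + freight 5388.96 + insurance 403.22 + destination terminal 424.00 + brokerage 227.01 + duty 4147.26 + delivery 162.94 = 12540.14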